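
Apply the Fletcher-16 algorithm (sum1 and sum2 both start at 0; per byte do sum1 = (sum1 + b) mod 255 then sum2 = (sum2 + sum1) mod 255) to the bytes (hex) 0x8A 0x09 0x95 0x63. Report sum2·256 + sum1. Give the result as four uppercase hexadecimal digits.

Running sums (mod 255):
  after byte 0 (0x8A): sum1=138, sum2=138
  after byte 1 (0x09): sum1=147, sum2=30
  after byte 2 (0x95): sum1=41, sum2=71
  after byte 3 (0x63): sum1=140, sum2=211
Checksum = sum2·256 + sum1 = 211·256 + 140 = 54156 = 0xD38C.

D38C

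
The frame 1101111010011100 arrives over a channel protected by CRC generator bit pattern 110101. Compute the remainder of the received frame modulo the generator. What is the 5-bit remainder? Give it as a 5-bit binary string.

00000

Modulo-2 division of 1101111010011100 by 110101:
  pos 0: 110111 XOR 110101 = 000010
  pos 4: 101010 XOR 110101 = 011111
  pos 5: 111110 XOR 110101 = 001011
  pos 7: 101111 XOR 110101 = 011010
  pos 8: 110101 XOR 110101 = 000000
Remainder = 00000 (zero — the frame passes the CRC check).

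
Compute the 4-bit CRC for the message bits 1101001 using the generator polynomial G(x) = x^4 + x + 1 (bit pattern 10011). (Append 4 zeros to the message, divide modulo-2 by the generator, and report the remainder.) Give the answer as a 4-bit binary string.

0101

Append 4 zeros: 11010010000. Divide by 10011 (XOR where the leading bit is 1):
  pos 0: 11010 XOR 10011 = 01001
  pos 1: 10010 XOR 10011 = 00001
  pos 5: 11000 XOR 10011 = 01011
  pos 6: 10110 XOR 10011 = 00101
Remainder (last 4 bits) = 0101. This is the CRC / FCS.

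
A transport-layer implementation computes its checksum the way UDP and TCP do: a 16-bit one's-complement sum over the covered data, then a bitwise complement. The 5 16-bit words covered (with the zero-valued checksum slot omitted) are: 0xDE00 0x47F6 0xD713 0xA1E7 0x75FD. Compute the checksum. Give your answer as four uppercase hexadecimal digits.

EB0F

One's-complement addition (fold any carry out of bit 15 back into bit 0):
  0xDE00 + 0x47F6 = 0x125F6 → wrap carry → 0x25F7
  0x25F7 + 0xD713 = 0x0FD0A
  0xFD0A + 0xA1E7 = 0x19EF1 → wrap carry → 0x9EF2
  0x9EF2 + 0x75FD = 0x114EF → wrap carry → 0x14F0
One's-complement sum = 0x14F0.
Checksum = ~0x14F0 & 0xFFFF = 0xEB0F.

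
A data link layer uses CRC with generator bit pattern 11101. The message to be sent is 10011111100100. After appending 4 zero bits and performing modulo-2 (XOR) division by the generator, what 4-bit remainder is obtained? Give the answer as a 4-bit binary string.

Append 4 zeros: 100111111001000000. Divide by 11101 (XOR where the leading bit is 1):
  pos 0: 10011 XOR 11101 = 01110
  pos 1: 11101 XOR 11101 = 00000
  pos 6: 11100 XOR 11101 = 00001
  pos 10: 11000 XOR 11101 = 00101
  pos 12: 10100 XOR 11101 = 01001
  pos 13: 10010 XOR 11101 = 01111
Remainder (last 4 bits) = 1111. This is the CRC / FCS.

1111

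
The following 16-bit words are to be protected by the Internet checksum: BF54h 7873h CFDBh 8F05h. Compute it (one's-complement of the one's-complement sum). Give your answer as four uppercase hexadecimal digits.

One's-complement addition (fold any carry out of bit 15 back into bit 0):
  0xBF54 + 0x7873 = 0x137C7 → wrap carry → 0x37C8
  0x37C8 + 0xCFDB = 0x107A3 → wrap carry → 0x07A4
  0x07A4 + 0x8F05 = 0x096A9
One's-complement sum = 0x96A9.
Checksum = ~0x96A9 & 0xFFFF = 0x6956.

6956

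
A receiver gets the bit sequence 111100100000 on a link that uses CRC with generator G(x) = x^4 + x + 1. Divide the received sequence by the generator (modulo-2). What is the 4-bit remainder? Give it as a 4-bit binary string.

0000

Modulo-2 division of 111100100000 by 10011:
  pos 0: 11110 XOR 10011 = 01101
  pos 1: 11010 XOR 10011 = 01001
  pos 2: 10011 XOR 10011 = 00000
Remainder = 0000 (zero — the frame passes the CRC check).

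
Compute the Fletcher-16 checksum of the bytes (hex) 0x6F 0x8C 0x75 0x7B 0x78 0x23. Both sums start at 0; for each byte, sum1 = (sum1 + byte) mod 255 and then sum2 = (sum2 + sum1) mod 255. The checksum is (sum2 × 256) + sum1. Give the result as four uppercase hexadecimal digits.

B788

Running sums (mod 255):
  after byte 0 (0x6F): sum1=111, sum2=111
  after byte 1 (0x8C): sum1=251, sum2=107
  after byte 2 (0x75): sum1=113, sum2=220
  after byte 3 (0x7B): sum1=236, sum2=201
  after byte 4 (0x78): sum1=101, sum2=47
  after byte 5 (0x23): sum1=136, sum2=183
Checksum = sum2·256 + sum1 = 183·256 + 136 = 46984 = 0xB788.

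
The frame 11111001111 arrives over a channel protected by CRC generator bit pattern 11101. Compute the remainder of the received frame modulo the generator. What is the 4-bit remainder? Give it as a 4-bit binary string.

1110

Modulo-2 division of 11111001111 by 11101:
  pos 0: 11111 XOR 11101 = 00010
  pos 3: 10001 XOR 11101 = 01100
  pos 4: 11001 XOR 11101 = 00100
  pos 6: 10011 XOR 11101 = 01110
Remainder = 1110 (nonzero — an error is detected).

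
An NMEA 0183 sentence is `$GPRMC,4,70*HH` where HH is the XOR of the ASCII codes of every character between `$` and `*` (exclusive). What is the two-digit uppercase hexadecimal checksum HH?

78

XOR the ASCII codes of the payload characters:
  'G' = 0x47 → acc = 0x47
  'P' = 0x50 → acc = 0x17
  'R' = 0x52 → acc = 0x45
  'M' = 0x4D → acc = 0x08
  'C' = 0x43 → acc = 0x4B
  ',' = 0x2C → acc = 0x67
  '4' = 0x34 → acc = 0x53
  ',' = 0x2C → acc = 0x7F
  '7' = 0x37 → acc = 0x48
  '0' = 0x30 → acc = 0x78
Checksum = 0x78.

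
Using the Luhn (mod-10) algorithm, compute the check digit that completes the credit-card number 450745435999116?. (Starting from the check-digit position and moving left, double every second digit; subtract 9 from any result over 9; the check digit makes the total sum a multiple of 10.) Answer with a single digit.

Partial digits right→left: 6 1 1 9 9 9 5 3 4 5 4 7 0 5 4
Double every second digit counting from the check-digit position (so the 1st, 3rd, 5th, ... of the partial from the right).
  doubled (with −9 where >9): 3 2 9 1 8 8 0 8 → sum 39
  kept as-is: 1 9 9 3 5 7 5 → sum 39
Total = 39 + 39 = 78.
Check digit = (10 − (78 mod 10)) mod 10 = 2.

2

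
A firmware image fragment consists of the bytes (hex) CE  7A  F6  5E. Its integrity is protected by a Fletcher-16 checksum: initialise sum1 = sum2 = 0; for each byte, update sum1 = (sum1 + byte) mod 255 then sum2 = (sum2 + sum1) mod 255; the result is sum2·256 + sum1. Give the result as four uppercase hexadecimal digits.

F69E

Running sums (mod 255):
  after byte 0 (CE): sum1=206, sum2=206
  after byte 1 (7A): sum1=73, sum2=24
  after byte 2 (F6): sum1=64, sum2=88
  after byte 3 (5E): sum1=158, sum2=246
Checksum = sum2·256 + sum1 = 246·256 + 158 = 63134 = 0xF69E.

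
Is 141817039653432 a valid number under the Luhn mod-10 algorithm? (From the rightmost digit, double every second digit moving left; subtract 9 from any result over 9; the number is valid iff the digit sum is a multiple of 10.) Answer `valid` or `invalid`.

From the right, keep odd positions and double even positions (subtract 9 from any doubled value over 9):
  doubled (positions 2,4,...): 6 6 3 6 5 7 8 → sum 41
  kept (positions 1,3,...): 2 4 5 9 0 1 1 1 → sum 23
Total = 64.
64 mod 10 = 4, so the number is invalid.

invalid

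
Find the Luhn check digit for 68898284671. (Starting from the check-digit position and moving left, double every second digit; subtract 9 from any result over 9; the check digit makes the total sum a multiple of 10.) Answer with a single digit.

1

Partial digits right→left: 1 7 6 4 8 2 8 9 8 8 6
Double every second digit counting from the check-digit position (so the 1st, 3rd, 5th, ... of the partial from the right).
  doubled (with −9 where >9): 2 3 7 7 7 3 → sum 29
  kept as-is: 7 4 2 9 8 → sum 30
Total = 29 + 30 = 59.
Check digit = (10 − (59 mod 10)) mod 10 = 1.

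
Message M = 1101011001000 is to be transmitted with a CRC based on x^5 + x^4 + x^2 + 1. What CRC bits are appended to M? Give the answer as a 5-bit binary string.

11000

Append 5 zeros: 110101100100000000. Divide by 110101 (XOR where the leading bit is 1):
  pos 0: 110101 XOR 110101 = 000000
  pos 6: 100100 XOR 110101 = 010001
  pos 7: 100010 XOR 110101 = 010111
  pos 8: 101110 XOR 110101 = 011011
  pos 9: 110110 XOR 110101 = 000011
Remainder (last 5 bits) = 11000. This is the CRC / FCS.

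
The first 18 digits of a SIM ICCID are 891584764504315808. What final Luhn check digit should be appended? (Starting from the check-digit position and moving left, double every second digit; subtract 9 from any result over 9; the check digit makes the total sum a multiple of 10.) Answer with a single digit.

Partial digits right→left: 8 0 8 5 1 3 4 0 5 4 6 7 4 8 5 1 9 8
Double every second digit counting from the check-digit position (so the 1st, 3rd, 5th, ... of the partial from the right).
  doubled (with −9 where >9): 7 7 2 8 1 3 8 1 9 → sum 46
  kept as-is: 0 5 3 0 4 7 8 1 8 → sum 36
Total = 46 + 36 = 82.
Check digit = (10 − (82 mod 10)) mod 10 = 8.

8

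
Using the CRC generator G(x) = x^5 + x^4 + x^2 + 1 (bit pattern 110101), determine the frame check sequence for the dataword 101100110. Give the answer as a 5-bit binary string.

Append 5 zeros: 10110011000000. Divide by 110101 (XOR where the leading bit is 1):
  pos 0: 101100 XOR 110101 = 011001
  pos 1: 110011 XOR 110101 = 000110
  pos 4: 110100 XOR 110101 = 000001
Remainder (last 5 bits) = 10000. This is the CRC / FCS.

10000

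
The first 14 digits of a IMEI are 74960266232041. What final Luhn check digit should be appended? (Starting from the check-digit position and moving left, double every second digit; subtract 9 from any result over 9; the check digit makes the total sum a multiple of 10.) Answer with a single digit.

Partial digits right→left: 1 4 0 2 3 2 6 6 2 0 6 9 4 7
Double every second digit counting from the check-digit position (so the 1st, 3rd, 5th, ... of the partial from the right).
  doubled (with −9 where >9): 2 0 6 3 4 3 8 → sum 26
  kept as-is: 4 2 2 6 0 9 7 → sum 30
Total = 26 + 30 = 56.
Check digit = (10 − (56 mod 10)) mod 10 = 4.

4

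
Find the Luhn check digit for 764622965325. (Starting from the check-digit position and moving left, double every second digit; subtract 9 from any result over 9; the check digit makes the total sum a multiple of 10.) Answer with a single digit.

Partial digits right→left: 5 2 3 5 6 9 2 2 6 4 6 7
Double every second digit counting from the check-digit position (so the 1st, 3rd, 5th, ... of the partial from the right).
  doubled (with −9 where >9): 1 6 3 4 3 3 → sum 20
  kept as-is: 2 5 9 2 4 7 → sum 29
Total = 20 + 29 = 49.
Check digit = (10 − (49 mod 10)) mod 10 = 1.

1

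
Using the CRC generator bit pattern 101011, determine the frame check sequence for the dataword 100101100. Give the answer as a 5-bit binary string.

00101

Append 5 zeros: 10010110000000. Divide by 101011 (XOR where the leading bit is 1):
  pos 0: 100101 XOR 101011 = 001110
  pos 2: 111010 XOR 101011 = 010001
  pos 3: 100010 XOR 101011 = 001001
  pos 5: 100100 XOR 101011 = 001111
  pos 7: 111100 XOR 101011 = 010111
  pos 8: 101110 XOR 101011 = 000101
Remainder (last 5 bits) = 00101. This is the CRC / FCS.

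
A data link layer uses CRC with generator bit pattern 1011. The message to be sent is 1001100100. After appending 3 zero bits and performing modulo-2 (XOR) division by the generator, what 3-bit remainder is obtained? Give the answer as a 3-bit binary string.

110

Append 3 zeros: 1001100100000. Divide by 1011 (XOR where the leading bit is 1):
  pos 0: 1001 XOR 1011 = 0010
  pos 2: 1010 XOR 1011 = 0001
  pos 5: 1010 XOR 1011 = 0001
  pos 8: 1000 XOR 1011 = 0011
Remainder (last 3 bits) = 110. This is the CRC / FCS.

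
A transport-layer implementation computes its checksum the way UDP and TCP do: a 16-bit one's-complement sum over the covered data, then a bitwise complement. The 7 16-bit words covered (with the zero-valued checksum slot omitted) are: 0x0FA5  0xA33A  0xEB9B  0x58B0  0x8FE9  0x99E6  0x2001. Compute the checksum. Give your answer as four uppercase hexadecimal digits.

One's-complement addition (fold any carry out of bit 15 back into bit 0):
  0x0FA5 + 0xA33A = 0x0B2DF
  0xB2DF + 0xEB9B = 0x19E7A → wrap carry → 0x9E7B
  0x9E7B + 0x58B0 = 0x0F72B
  0xF72B + 0x8FE9 = 0x18714 → wrap carry → 0x8715
  0x8715 + 0x99E6 = 0x120FB → wrap carry → 0x20FC
  0x20FC + 0x2001 = 0x040FD
One's-complement sum = 0x40FD.
Checksum = ~0x40FD & 0xFFFF = 0xBF02.

BF02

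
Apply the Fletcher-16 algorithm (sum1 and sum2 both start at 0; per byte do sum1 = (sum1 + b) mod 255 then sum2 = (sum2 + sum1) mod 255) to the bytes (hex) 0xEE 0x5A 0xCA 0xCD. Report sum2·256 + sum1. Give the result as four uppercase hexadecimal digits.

Running sums (mod 255):
  after byte 0 (0xEE): sum1=238, sum2=238
  after byte 1 (0x5A): sum1=73, sum2=56
  after byte 2 (0xCA): sum1=20, sum2=76
  after byte 3 (0xCD): sum1=225, sum2=46
Checksum = sum2·256 + sum1 = 46·256 + 225 = 12001 = 0x2EE1.

2EE1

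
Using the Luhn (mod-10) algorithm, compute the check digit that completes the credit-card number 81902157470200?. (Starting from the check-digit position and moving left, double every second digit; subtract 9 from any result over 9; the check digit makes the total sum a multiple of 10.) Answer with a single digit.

Partial digits right→left: 0 0 2 0 7 4 7 5 1 2 0 9 1 8
Double every second digit counting from the check-digit position (so the 1st, 3rd, 5th, ... of the partial from the right).
  doubled (with −9 where >9): 0 4 5 5 2 0 2 → sum 18
  kept as-is: 0 0 4 5 2 9 8 → sum 28
Total = 18 + 28 = 46.
Check digit = (10 − (46 mod 10)) mod 10 = 4.

4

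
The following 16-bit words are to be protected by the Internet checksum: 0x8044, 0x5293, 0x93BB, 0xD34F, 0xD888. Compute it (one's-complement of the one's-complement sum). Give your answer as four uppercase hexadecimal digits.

ED93

One's-complement addition (fold any carry out of bit 15 back into bit 0):
  0x8044 + 0x5293 = 0x0D2D7
  0xD2D7 + 0x93BB = 0x16692 → wrap carry → 0x6693
  0x6693 + 0xD34F = 0x139E2 → wrap carry → 0x39E3
  0x39E3 + 0xD888 = 0x1126B → wrap carry → 0x126C
One's-complement sum = 0x126C.
Checksum = ~0x126C & 0xFFFF = 0xED93.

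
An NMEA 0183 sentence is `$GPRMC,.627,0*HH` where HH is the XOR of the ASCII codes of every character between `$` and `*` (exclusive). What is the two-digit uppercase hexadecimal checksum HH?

66

XOR the ASCII codes of the payload characters:
  'G' = 0x47 → acc = 0x47
  'P' = 0x50 → acc = 0x17
  'R' = 0x52 → acc = 0x45
  'M' = 0x4D → acc = 0x08
  'C' = 0x43 → acc = 0x4B
  ',' = 0x2C → acc = 0x67
  '.' = 0x2E → acc = 0x49
  '6' = 0x36 → acc = 0x7F
  '2' = 0x32 → acc = 0x4D
  '7' = 0x37 → acc = 0x7A
  ',' = 0x2C → acc = 0x56
  '0' = 0x30 → acc = 0x66
Checksum = 0x66.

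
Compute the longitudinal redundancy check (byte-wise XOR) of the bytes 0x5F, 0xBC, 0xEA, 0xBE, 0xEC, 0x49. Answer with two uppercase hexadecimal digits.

XOR the bytes together:
  start with 0x5F
  0x5F ⊕ 0xBC = 0xE3
  0xE3 ⊕ 0xEA = 0x09
  0x09 ⊕ 0xBE = 0xB7
  0xB7 ⊕ 0xEC = 0x5B
  0x5B ⊕ 0x49 = 0x12

12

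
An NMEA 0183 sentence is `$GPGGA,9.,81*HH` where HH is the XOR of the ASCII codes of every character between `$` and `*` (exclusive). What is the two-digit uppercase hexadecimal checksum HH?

48

XOR the ASCII codes of the payload characters:
  'G' = 0x47 → acc = 0x47
  'P' = 0x50 → acc = 0x17
  'G' = 0x47 → acc = 0x50
  'G' = 0x47 → acc = 0x17
  'A' = 0x41 → acc = 0x56
  ',' = 0x2C → acc = 0x7A
  '9' = 0x39 → acc = 0x43
  '.' = 0x2E → acc = 0x6D
  ',' = 0x2C → acc = 0x41
  '8' = 0x38 → acc = 0x79
  '1' = 0x31 → acc = 0x48
Checksum = 0x48.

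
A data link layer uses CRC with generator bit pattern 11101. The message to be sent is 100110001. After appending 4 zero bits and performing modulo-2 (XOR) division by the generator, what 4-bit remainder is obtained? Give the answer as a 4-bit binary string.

Append 4 zeros: 1001100010000. Divide by 11101 (XOR where the leading bit is 1):
  pos 0: 10011 XOR 11101 = 01110
  pos 1: 11100 XOR 11101 = 00001
  pos 5: 10010 XOR 11101 = 01111
  pos 6: 11110 XOR 11101 = 00011
Remainder (last 4 bits) = 1100. This is the CRC / FCS.

1100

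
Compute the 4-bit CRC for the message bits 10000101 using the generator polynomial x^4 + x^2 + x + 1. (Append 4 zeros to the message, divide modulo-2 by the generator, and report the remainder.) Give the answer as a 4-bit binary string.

1011

Append 4 zeros: 100001010000. Divide by 10111 (XOR where the leading bit is 1):
  pos 0: 10000 XOR 10111 = 00111
  pos 2: 11110 XOR 10111 = 01001
  pos 3: 10011 XOR 10111 = 00100
  pos 5: 10000 XOR 10111 = 00111
  pos 7: 11100 XOR 10111 = 01011
Remainder (last 4 bits) = 1011. This is the CRC / FCS.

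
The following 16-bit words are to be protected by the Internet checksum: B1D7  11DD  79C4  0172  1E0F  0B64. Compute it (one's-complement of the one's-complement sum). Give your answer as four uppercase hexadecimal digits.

97A1

One's-complement addition (fold any carry out of bit 15 back into bit 0):
  0xB1D7 + 0x11DD = 0x0C3B4
  0xC3B4 + 0x79C4 = 0x13D78 → wrap carry → 0x3D79
  0x3D79 + 0x0172 = 0x03EEB
  0x3EEB + 0x1E0F = 0x05CFA
  0x5CFA + 0x0B64 = 0x0685E
One's-complement sum = 0x685E.
Checksum = ~0x685E & 0xFFFF = 0x97A1.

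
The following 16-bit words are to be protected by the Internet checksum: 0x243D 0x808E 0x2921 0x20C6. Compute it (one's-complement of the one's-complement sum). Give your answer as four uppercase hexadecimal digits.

114D

One's-complement addition (fold any carry out of bit 15 back into bit 0):
  0x243D + 0x808E = 0x0A4CB
  0xA4CB + 0x2921 = 0x0CDEC
  0xCDEC + 0x20C6 = 0x0EEB2
One's-complement sum = 0xEEB2.
Checksum = ~0xEEB2 & 0xFFFF = 0x114D.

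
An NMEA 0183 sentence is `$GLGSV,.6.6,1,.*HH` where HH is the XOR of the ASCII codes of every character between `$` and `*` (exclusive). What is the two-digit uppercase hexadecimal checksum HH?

7A

XOR the ASCII codes of the payload characters:
  'G' = 0x47 → acc = 0x47
  'L' = 0x4C → acc = 0x0B
  'G' = 0x47 → acc = 0x4C
  'S' = 0x53 → acc = 0x1F
  'V' = 0x56 → acc = 0x49
  ',' = 0x2C → acc = 0x65
  '.' = 0x2E → acc = 0x4B
  '6' = 0x36 → acc = 0x7D
  '.' = 0x2E → acc = 0x53
  '6' = 0x36 → acc = 0x65
  ',' = 0x2C → acc = 0x49
  '1' = 0x31 → acc = 0x78
  ',' = 0x2C → acc = 0x54
  '.' = 0x2E → acc = 0x7A
Checksum = 0x7A.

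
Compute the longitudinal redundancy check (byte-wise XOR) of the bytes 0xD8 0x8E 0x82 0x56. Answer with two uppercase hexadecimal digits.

XOR the bytes together:
  start with 0xD8
  0xD8 ⊕ 0x8E = 0x56
  0x56 ⊕ 0x82 = 0xD4
  0xD4 ⊕ 0x56 = 0x82

82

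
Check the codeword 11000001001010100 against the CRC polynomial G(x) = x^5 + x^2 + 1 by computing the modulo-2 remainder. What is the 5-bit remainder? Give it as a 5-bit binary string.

00000

Modulo-2 division of 11000001001010100 by 100101:
  pos 0: 110000 XOR 100101 = 010101
  pos 1: 101010 XOR 100101 = 001111
  pos 3: 111110 XOR 100101 = 011011
  pos 4: 110110 XOR 100101 = 010011
  pos 5: 100111 XOR 100101 = 000010
  pos 9: 100101 XOR 100101 = 000000
Remainder = 00000 (zero — the frame passes the CRC check).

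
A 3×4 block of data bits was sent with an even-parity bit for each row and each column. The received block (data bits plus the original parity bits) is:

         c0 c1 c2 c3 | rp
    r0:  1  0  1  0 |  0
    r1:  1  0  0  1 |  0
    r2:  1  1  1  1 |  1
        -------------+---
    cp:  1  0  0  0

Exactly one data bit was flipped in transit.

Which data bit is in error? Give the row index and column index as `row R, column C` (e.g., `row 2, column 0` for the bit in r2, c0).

row 2, column 1

Recompute each row's even parity and compare to rp:
  r0: data parity 0, sent rp 0 → ok
  r1: data parity 0, sent rp 0 → ok
  r2: data parity 0, sent rp 1 → mismatch
Recompute each column's even parity and compare to cp:
  c0: data parity 1, sent cp 1 → ok
  c1: data parity 1, sent cp 0 → mismatch
  c2: data parity 0, sent cp 0 → ok
  c3: data parity 0, sent cp 0 → ok
Exactly one row (r2) and one column (c1) fail → the flipped bit is at their intersection.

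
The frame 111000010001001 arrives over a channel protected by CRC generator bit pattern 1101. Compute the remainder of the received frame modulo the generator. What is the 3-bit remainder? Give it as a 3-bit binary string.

Modulo-2 division of 111000010001001 by 1101:
  pos 0: 1110 XOR 1101 = 0011
  pos 2: 1100 XOR 1101 = 0001
  pos 5: 1010 XOR 1101 = 0111
  pos 6: 1110 XOR 1101 = 0011
  pos 8: 1101 XOR 1101 = 0000
Remainder = 001 (nonzero — an error is detected).

001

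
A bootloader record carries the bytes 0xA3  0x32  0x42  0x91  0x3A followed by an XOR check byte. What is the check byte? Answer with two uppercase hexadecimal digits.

78

XOR the bytes together:
  start with 0xA3
  0xA3 ⊕ 0x32 = 0x91
  0x91 ⊕ 0x42 = 0xD3
  0xD3 ⊕ 0x91 = 0x42
  0x42 ⊕ 0x3A = 0x78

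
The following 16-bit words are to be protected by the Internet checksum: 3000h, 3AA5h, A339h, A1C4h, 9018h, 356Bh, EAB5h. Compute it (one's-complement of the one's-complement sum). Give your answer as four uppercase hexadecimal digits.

One's-complement addition (fold any carry out of bit 15 back into bit 0):
  0x3000 + 0x3AA5 = 0x06AA5
  0x6AA5 + 0xA339 = 0x10DDE → wrap carry → 0x0DDF
  0x0DDF + 0xA1C4 = 0x0AFA3
  0xAFA3 + 0x9018 = 0x13FBB → wrap carry → 0x3FBC
  0x3FBC + 0x356B = 0x07527
  0x7527 + 0xEAB5 = 0x15FDC → wrap carry → 0x5FDD
One's-complement sum = 0x5FDD.
Checksum = ~0x5FDD & 0xFFFF = 0xA022.

A022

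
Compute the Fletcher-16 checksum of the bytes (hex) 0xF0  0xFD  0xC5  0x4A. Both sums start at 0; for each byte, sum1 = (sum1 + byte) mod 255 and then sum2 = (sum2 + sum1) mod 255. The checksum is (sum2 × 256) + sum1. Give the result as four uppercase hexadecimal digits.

Running sums (mod 255):
  after byte 0 (0xF0): sum1=240, sum2=240
  after byte 1 (0xFD): sum1=238, sum2=223
  after byte 2 (0xC5): sum1=180, sum2=148
  after byte 3 (0x4A): sum1=254, sum2=147
Checksum = sum2·256 + sum1 = 147·256 + 254 = 37886 = 0x93FE.

93FE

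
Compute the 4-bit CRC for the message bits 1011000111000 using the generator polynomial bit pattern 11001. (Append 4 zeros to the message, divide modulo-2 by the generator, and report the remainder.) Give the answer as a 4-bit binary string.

0100

Append 4 zeros: 10110001110000000. Divide by 11001 (XOR where the leading bit is 1):
  pos 0: 10110 XOR 11001 = 01111
  pos 1: 11110 XOR 11001 = 00111
  pos 3: 11101 XOR 11001 = 00100
  pos 5: 10011 XOR 11001 = 01010
  pos 6: 10100 XOR 11001 = 01101
  pos 7: 11010 XOR 11001 = 00011
  pos 10: 11000 XOR 11001 = 00001
Remainder (last 4 bits) = 0100. This is the CRC / FCS.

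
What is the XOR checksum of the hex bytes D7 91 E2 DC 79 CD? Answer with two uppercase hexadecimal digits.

CC

XOR the bytes together:
  start with 0xD7
  0xD7 ⊕ 0x91 = 0x46
  0x46 ⊕ 0xE2 = 0xA4
  0xA4 ⊕ 0xDC = 0x78
  0x78 ⊕ 0x79 = 0x01
  0x01 ⊕ 0xCD = 0xCC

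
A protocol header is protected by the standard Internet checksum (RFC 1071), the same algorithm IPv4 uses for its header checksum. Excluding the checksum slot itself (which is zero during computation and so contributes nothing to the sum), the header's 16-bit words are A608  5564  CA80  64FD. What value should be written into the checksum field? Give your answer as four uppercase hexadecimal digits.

One's-complement addition (fold any carry out of bit 15 back into bit 0):
  0xA608 + 0x5564 = 0x0FB6C
  0xFB6C + 0xCA80 = 0x1C5EC → wrap carry → 0xC5ED
  0xC5ED + 0x64FD = 0x12AEA → wrap carry → 0x2AEB
One's-complement sum = 0x2AEB.
Checksum = ~0x2AEB & 0xFFFF = 0xD514.

D514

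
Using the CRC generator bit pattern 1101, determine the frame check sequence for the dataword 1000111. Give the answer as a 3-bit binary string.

101

Append 3 zeros: 1000111000. Divide by 1101 (XOR where the leading bit is 1):
  pos 0: 1000 XOR 1101 = 0101
  pos 1: 1011 XOR 1101 = 0110
  pos 2: 1101 XOR 1101 = 0000
  pos 6: 1000 XOR 1101 = 0101
Remainder (last 3 bits) = 101. This is the CRC / FCS.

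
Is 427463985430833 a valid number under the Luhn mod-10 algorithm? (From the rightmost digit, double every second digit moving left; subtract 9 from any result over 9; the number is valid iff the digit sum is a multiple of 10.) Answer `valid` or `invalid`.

From the right, keep odd positions and double even positions (subtract 9 from any doubled value over 9):
  doubled (positions 2,4,...): 6 0 8 7 6 8 4 → sum 39
  kept (positions 1,3,...): 3 8 3 5 9 6 7 4 → sum 45
Total = 84.
84 mod 10 = 4, so the number is invalid.

invalid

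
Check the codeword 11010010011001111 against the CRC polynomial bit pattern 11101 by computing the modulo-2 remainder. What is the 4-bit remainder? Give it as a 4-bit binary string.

0000

Modulo-2 division of 11010010011001111 by 11101:
  pos 0: 11010 XOR 11101 = 00111
  pos 2: 11101 XOR 11101 = 00000
  pos 9: 11001 XOR 11101 = 00100
  pos 11: 10011 XOR 11101 = 01110
  pos 12: 11101 XOR 11101 = 00000
Remainder = 0000 (zero — the frame passes the CRC check).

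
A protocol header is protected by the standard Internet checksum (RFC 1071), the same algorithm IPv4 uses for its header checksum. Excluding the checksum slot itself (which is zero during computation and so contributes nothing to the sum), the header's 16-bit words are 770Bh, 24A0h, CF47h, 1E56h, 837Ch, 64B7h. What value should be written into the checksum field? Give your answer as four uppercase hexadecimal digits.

8E82

One's-complement addition (fold any carry out of bit 15 back into bit 0):
  0x770B + 0x24A0 = 0x09BAB
  0x9BAB + 0xCF47 = 0x16AF2 → wrap carry → 0x6AF3
  0x6AF3 + 0x1E56 = 0x08949
  0x8949 + 0x837C = 0x10CC5 → wrap carry → 0x0CC6
  0x0CC6 + 0x64B7 = 0x0717D
One's-complement sum = 0x717D.
Checksum = ~0x717D & 0xFFFF = 0x8E82.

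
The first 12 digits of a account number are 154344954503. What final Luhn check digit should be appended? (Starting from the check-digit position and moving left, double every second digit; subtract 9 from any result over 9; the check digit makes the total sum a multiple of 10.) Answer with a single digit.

Partial digits right→left: 3 0 5 4 5 9 4 4 3 4 5 1
Double every second digit counting from the check-digit position (so the 1st, 3rd, 5th, ... of the partial from the right).
  doubled (with −9 where >9): 6 1 1 8 6 1 → sum 23
  kept as-is: 0 4 9 4 4 1 → sum 22
Total = 23 + 22 = 45.
Check digit = (10 − (45 mod 10)) mod 10 = 5.

5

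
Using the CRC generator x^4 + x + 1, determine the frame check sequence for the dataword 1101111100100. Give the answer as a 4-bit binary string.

Append 4 zeros: 11011111001000000. Divide by 10011 (XOR where the leading bit is 1):
  pos 0: 11011 XOR 10011 = 01000
  pos 1: 10001 XOR 10011 = 00010
  pos 4: 10110 XOR 10011 = 00101
  pos 6: 10101 XOR 10011 = 00110
  pos 8: 11000 XOR 10011 = 01011
  pos 9: 10110 XOR 10011 = 00101
  pos 11: 10100 XOR 10011 = 00111
Remainder (last 4 bits) = 1110. This is the CRC / FCS.

1110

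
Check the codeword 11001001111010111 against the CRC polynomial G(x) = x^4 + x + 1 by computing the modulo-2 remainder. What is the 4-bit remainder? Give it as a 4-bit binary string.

0000

Modulo-2 division of 11001001111010111 by 10011:
  pos 0: 11001 XOR 10011 = 01010
  pos 1: 10100 XOR 10011 = 00111
  pos 3: 11101 XOR 10011 = 01110
  pos 4: 11101 XOR 10011 = 01110
  pos 5: 11101 XOR 10011 = 01110
  pos 6: 11101 XOR 10011 = 01110
  pos 7: 11100 XOR 10011 = 01111
  pos 8: 11111 XOR 10011 = 01100
  pos 9: 11000 XOR 10011 = 01011
  pos 10: 10111 XOR 10011 = 00100
  pos 12: 10011 XOR 10011 = 00000
Remainder = 0000 (zero — the frame passes the CRC check).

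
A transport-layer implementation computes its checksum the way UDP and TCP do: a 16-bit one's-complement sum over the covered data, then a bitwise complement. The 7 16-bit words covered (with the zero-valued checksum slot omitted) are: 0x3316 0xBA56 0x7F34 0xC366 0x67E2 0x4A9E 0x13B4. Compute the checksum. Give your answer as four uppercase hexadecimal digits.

09C3

One's-complement addition (fold any carry out of bit 15 back into bit 0):
  0x3316 + 0xBA56 = 0x0ED6C
  0xED6C + 0x7F34 = 0x16CA0 → wrap carry → 0x6CA1
  0x6CA1 + 0xC366 = 0x13007 → wrap carry → 0x3008
  0x3008 + 0x67E2 = 0x097EA
  0x97EA + 0x4A9E = 0x0E288
  0xE288 + 0x13B4 = 0x0F63C
One's-complement sum = 0xF63C.
Checksum = ~0xF63C & 0xFFFF = 0x09C3.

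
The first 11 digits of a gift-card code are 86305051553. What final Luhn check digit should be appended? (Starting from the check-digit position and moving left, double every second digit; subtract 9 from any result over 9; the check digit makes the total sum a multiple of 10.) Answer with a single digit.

6

Partial digits right→left: 3 5 5 1 5 0 5 0 3 6 8
Double every second digit counting from the check-digit position (so the 1st, 3rd, 5th, ... of the partial from the right).
  doubled (with −9 where >9): 6 1 1 1 6 7 → sum 22
  kept as-is: 5 1 0 0 6 → sum 12
Total = 22 + 12 = 34.
Check digit = (10 − (34 mod 10)) mod 10 = 6.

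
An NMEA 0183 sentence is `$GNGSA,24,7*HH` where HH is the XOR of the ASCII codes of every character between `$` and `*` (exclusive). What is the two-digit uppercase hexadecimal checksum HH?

6D

XOR the ASCII codes of the payload characters:
  'G' = 0x47 → acc = 0x47
  'N' = 0x4E → acc = 0x09
  'G' = 0x47 → acc = 0x4E
  'S' = 0x53 → acc = 0x1D
  'A' = 0x41 → acc = 0x5C
  ',' = 0x2C → acc = 0x70
  '2' = 0x32 → acc = 0x42
  '4' = 0x34 → acc = 0x76
  ',' = 0x2C → acc = 0x5A
  '7' = 0x37 → acc = 0x6D
Checksum = 0x6D.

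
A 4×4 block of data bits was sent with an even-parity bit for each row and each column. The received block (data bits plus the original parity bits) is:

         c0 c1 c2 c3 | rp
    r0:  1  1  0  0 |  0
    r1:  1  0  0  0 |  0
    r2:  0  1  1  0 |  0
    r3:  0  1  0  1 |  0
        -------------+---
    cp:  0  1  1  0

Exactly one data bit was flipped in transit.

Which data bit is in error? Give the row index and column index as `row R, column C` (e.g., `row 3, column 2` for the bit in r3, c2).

row 1, column 3

Recompute each row's even parity and compare to rp:
  r0: data parity 0, sent rp 0 → ok
  r1: data parity 1, sent rp 0 → mismatch
  r2: data parity 0, sent rp 0 → ok
  r3: data parity 0, sent rp 0 → ok
Recompute each column's even parity and compare to cp:
  c0: data parity 0, sent cp 0 → ok
  c1: data parity 1, sent cp 1 → ok
  c2: data parity 1, sent cp 1 → ok
  c3: data parity 1, sent cp 0 → mismatch
Exactly one row (r1) and one column (c3) fail → the flipped bit is at their intersection.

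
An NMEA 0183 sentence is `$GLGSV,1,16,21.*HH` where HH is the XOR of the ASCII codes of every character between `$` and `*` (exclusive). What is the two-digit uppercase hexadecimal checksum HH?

XOR the ASCII codes of the payload characters:
  'G' = 0x47 → acc = 0x47
  'L' = 0x4C → acc = 0x0B
  'G' = 0x47 → acc = 0x4C
  'S' = 0x53 → acc = 0x1F
  'V' = 0x56 → acc = 0x49
  ',' = 0x2C → acc = 0x65
  '1' = 0x31 → acc = 0x54
  ',' = 0x2C → acc = 0x78
  '1' = 0x31 → acc = 0x49
  '6' = 0x36 → acc = 0x7F
  ',' = 0x2C → acc = 0x53
  '2' = 0x32 → acc = 0x61
  '1' = 0x31 → acc = 0x50
  '.' = 0x2E → acc = 0x7E
Checksum = 0x7E.

7E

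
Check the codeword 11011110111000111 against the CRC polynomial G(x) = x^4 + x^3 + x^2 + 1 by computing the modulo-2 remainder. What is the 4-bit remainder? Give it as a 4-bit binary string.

Modulo-2 division of 11011110111000111 by 11101:
  pos 0: 11011 XOR 11101 = 00110
  pos 2: 11011 XOR 11101 = 00110
  pos 4: 11001 XOR 11101 = 00100
  pos 6: 10011 XOR 11101 = 01110
  pos 7: 11100 XOR 11101 = 00001
  pos 11: 10011 XOR 11101 = 01110
  pos 12: 11101 XOR 11101 = 00000
Remainder = 0000 (zero — the frame passes the CRC check).

0000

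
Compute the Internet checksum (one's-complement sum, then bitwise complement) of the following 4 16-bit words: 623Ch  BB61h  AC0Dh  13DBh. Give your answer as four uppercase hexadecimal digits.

One's-complement addition (fold any carry out of bit 15 back into bit 0):
  0x623C + 0xBB61 = 0x11D9D → wrap carry → 0x1D9E
  0x1D9E + 0xAC0D = 0x0C9AB
  0xC9AB + 0x13DB = 0x0DD86
One's-complement sum = 0xDD86.
Checksum = ~0xDD86 & 0xFFFF = 0x2279.

2279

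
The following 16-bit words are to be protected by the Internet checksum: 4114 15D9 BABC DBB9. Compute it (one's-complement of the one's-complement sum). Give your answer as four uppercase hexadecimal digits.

129C

One's-complement addition (fold any carry out of bit 15 back into bit 0):
  0x4114 + 0x15D9 = 0x056ED
  0x56ED + 0xBABC = 0x111A9 → wrap carry → 0x11AA
  0x11AA + 0xDBB9 = 0x0ED63
One's-complement sum = 0xED63.
Checksum = ~0xED63 & 0xFFFF = 0x129C.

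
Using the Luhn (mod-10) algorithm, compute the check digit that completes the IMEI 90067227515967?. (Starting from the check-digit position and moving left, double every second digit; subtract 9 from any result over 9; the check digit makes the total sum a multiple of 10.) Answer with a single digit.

Partial digits right→left: 7 6 9 5 1 5 7 2 2 7 6 0 0 9
Double every second digit counting from the check-digit position (so the 1st, 3rd, 5th, ... of the partial from the right).
  doubled (with −9 where >9): 5 9 2 5 4 3 0 → sum 28
  kept as-is: 6 5 5 2 7 0 9 → sum 34
Total = 28 + 34 = 62.
Check digit = (10 − (62 mod 10)) mod 10 = 8.

8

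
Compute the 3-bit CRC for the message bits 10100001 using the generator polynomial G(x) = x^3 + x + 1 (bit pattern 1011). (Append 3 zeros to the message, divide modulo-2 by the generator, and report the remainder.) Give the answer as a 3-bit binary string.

Append 3 zeros: 10100001000. Divide by 1011 (XOR where the leading bit is 1):
  pos 0: 1010 XOR 1011 = 0001
  pos 3: 1000 XOR 1011 = 0011
  pos 5: 1110 XOR 1011 = 0101
  pos 6: 1010 XOR 1011 = 0001
Remainder (last 3 bits) = 010. This is the CRC / FCS.

010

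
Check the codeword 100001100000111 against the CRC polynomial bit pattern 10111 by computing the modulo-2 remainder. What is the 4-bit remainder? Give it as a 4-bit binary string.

0000

Modulo-2 division of 100001100000111 by 10111:
  pos 0: 10000 XOR 10111 = 00111
  pos 2: 11111 XOR 10111 = 01000
  pos 3: 10000 XOR 10111 = 00111
  pos 5: 11100 XOR 10111 = 01011
  pos 6: 10110 XOR 10111 = 00001
  pos 10: 10111 XOR 10111 = 00000
Remainder = 0000 (zero — the frame passes the CRC check).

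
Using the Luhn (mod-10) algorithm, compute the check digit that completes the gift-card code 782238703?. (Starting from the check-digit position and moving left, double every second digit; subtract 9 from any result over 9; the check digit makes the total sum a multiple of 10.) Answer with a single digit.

Partial digits right→left: 3 0 7 8 3 2 2 8 7
Double every second digit counting from the check-digit position (so the 1st, 3rd, 5th, ... of the partial from the right).
  doubled (with −9 where >9): 6 5 6 4 5 → sum 26
  kept as-is: 0 8 2 8 → sum 18
Total = 26 + 18 = 44.
Check digit = (10 − (44 mod 10)) mod 10 = 6.

6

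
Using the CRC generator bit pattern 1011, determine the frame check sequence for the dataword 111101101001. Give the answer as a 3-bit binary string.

Append 3 zeros: 111101101001000. Divide by 1011 (XOR where the leading bit is 1):
  pos 0: 1111 XOR 1011 = 0100
  pos 1: 1000 XOR 1011 = 0011
  pos 3: 1111 XOR 1011 = 0100
  pos 4: 1000 XOR 1011 = 0011
  pos 6: 1110 XOR 1011 = 0101
  pos 7: 1010 XOR 1011 = 0001
  pos 10: 1100 XOR 1011 = 0111
  pos 11: 1110 XOR 1011 = 0101
Remainder (last 3 bits) = 101. This is the CRC / FCS.

101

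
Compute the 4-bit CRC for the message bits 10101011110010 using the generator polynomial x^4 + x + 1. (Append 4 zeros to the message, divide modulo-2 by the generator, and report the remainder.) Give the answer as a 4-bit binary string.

Append 4 zeros: 101010111100100000. Divide by 10011 (XOR where the leading bit is 1):
  pos 0: 10101 XOR 10011 = 00110
  pos 2: 11001 XOR 10011 = 01010
  pos 3: 10101 XOR 10011 = 00110
  pos 5: 11011 XOR 10011 = 01000
  pos 6: 10000 XOR 10011 = 00011
  pos 9: 11010 XOR 10011 = 01001
  pos 10: 10010 XOR 10011 = 00001
Remainder (last 4 bits) = 1000. This is the CRC / FCS.

1000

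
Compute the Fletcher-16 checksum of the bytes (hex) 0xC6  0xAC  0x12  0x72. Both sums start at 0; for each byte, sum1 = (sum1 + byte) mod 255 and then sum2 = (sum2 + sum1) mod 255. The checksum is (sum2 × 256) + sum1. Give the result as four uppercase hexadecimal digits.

Running sums (mod 255):
  after byte 0 (0xC6): sum1=198, sum2=198
  after byte 1 (0xAC): sum1=115, sum2=58
  after byte 2 (0x12): sum1=133, sum2=191
  after byte 3 (0x72): sum1=247, sum2=183
Checksum = sum2·256 + sum1 = 183·256 + 247 = 47095 = 0xB7F7.

B7F7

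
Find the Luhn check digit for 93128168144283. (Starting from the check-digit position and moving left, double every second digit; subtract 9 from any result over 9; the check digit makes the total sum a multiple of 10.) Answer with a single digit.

Partial digits right→left: 3 8 2 4 4 1 8 6 1 8 2 1 3 9
Double every second digit counting from the check-digit position (so the 1st, 3rd, 5th, ... of the partial from the right).
  doubled (with −9 where >9): 6 4 8 7 2 4 6 → sum 37
  kept as-is: 8 4 1 6 8 1 9 → sum 37
Total = 37 + 37 = 74.
Check digit = (10 − (74 mod 10)) mod 10 = 6.

6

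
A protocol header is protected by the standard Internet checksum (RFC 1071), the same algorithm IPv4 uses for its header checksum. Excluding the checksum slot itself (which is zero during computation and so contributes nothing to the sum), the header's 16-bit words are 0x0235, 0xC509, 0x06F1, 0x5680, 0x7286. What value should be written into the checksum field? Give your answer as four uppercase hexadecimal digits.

68C9

One's-complement addition (fold any carry out of bit 15 back into bit 0):
  0x0235 + 0xC509 = 0x0C73E
  0xC73E + 0x06F1 = 0x0CE2F
  0xCE2F + 0x5680 = 0x124AF → wrap carry → 0x24B0
  0x24B0 + 0x7286 = 0x09736
One's-complement sum = 0x9736.
Checksum = ~0x9736 & 0xFFFF = 0x68C9.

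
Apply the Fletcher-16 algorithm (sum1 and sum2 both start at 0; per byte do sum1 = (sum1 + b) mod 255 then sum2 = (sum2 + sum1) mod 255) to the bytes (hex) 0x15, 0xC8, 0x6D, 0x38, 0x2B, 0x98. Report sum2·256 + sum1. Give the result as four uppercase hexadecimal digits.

Running sums (mod 255):
  after byte 0 (0x15): sum1=21, sum2=21
  after byte 1 (0xC8): sum1=221, sum2=242
  after byte 2 (0x6D): sum1=75, sum2=62
  after byte 3 (0x38): sum1=131, sum2=193
  after byte 4 (0x2B): sum1=174, sum2=112
  after byte 5 (0x98): sum1=71, sum2=183
Checksum = sum2·256 + sum1 = 183·256 + 71 = 46919 = 0xB747.

B747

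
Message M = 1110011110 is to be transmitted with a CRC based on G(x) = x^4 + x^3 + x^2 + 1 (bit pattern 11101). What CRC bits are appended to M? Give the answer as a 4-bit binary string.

Append 4 zeros: 11100111100000. Divide by 11101 (XOR where the leading bit is 1):
  pos 0: 11100 XOR 11101 = 00001
  pos 4: 11111 XOR 11101 = 00010
  pos 7: 10000 XOR 11101 = 01101
  pos 8: 11010 XOR 11101 = 00111
Remainder (last 4 bits) = 1110. This is the CRC / FCS.

1110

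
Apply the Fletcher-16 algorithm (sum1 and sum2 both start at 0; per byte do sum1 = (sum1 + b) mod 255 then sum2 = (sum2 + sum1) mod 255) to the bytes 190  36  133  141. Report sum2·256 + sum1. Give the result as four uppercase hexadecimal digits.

00F5

Running sums (mod 255):
  after byte 0 (190): sum1=190, sum2=190
  after byte 1 (36): sum1=226, sum2=161
  after byte 2 (133): sum1=104, sum2=10
  after byte 3 (141): sum1=245, sum2=0
Checksum = sum2·256 + sum1 = 0·256 + 245 = 245 = 0x00F5.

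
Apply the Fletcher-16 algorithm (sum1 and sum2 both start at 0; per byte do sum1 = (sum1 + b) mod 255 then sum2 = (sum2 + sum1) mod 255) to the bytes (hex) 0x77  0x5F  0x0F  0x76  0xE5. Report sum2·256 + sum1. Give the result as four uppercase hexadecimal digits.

Running sums (mod 255):
  after byte 0 (0x77): sum1=119, sum2=119
  after byte 1 (0x5F): sum1=214, sum2=78
  after byte 2 (0x0F): sum1=229, sum2=52
  after byte 3 (0x76): sum1=92, sum2=144
  after byte 4 (0xE5): sum1=66, sum2=210
Checksum = sum2·256 + sum1 = 210·256 + 66 = 53826 = 0xD242.

D242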